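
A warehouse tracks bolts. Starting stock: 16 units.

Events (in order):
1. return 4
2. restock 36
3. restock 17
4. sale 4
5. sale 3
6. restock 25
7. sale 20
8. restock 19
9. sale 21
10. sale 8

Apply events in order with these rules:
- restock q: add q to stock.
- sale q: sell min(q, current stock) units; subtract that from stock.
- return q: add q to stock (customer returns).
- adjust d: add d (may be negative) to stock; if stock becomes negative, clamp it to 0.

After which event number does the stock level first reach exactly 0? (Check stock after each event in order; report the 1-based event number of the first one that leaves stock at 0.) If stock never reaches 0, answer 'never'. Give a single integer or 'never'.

Answer: never

Derivation:
Processing events:
Start: stock = 16
  Event 1 (return 4): 16 + 4 = 20
  Event 2 (restock 36): 20 + 36 = 56
  Event 3 (restock 17): 56 + 17 = 73
  Event 4 (sale 4): sell min(4,73)=4. stock: 73 - 4 = 69. total_sold = 4
  Event 5 (sale 3): sell min(3,69)=3. stock: 69 - 3 = 66. total_sold = 7
  Event 6 (restock 25): 66 + 25 = 91
  Event 7 (sale 20): sell min(20,91)=20. stock: 91 - 20 = 71. total_sold = 27
  Event 8 (restock 19): 71 + 19 = 90
  Event 9 (sale 21): sell min(21,90)=21. stock: 90 - 21 = 69. total_sold = 48
  Event 10 (sale 8): sell min(8,69)=8. stock: 69 - 8 = 61. total_sold = 56
Final: stock = 61, total_sold = 56

Stock never reaches 0.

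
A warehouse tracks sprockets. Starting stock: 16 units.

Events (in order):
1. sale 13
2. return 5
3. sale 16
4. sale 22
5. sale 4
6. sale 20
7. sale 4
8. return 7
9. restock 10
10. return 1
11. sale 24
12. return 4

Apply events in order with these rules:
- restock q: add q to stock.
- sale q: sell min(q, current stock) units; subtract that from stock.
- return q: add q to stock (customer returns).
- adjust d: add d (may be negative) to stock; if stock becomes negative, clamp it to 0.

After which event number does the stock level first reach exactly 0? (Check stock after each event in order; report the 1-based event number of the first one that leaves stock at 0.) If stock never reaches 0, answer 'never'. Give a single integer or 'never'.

Answer: 3

Derivation:
Processing events:
Start: stock = 16
  Event 1 (sale 13): sell min(13,16)=13. stock: 16 - 13 = 3. total_sold = 13
  Event 2 (return 5): 3 + 5 = 8
  Event 3 (sale 16): sell min(16,8)=8. stock: 8 - 8 = 0. total_sold = 21
  Event 4 (sale 22): sell min(22,0)=0. stock: 0 - 0 = 0. total_sold = 21
  Event 5 (sale 4): sell min(4,0)=0. stock: 0 - 0 = 0. total_sold = 21
  Event 6 (sale 20): sell min(20,0)=0. stock: 0 - 0 = 0. total_sold = 21
  Event 7 (sale 4): sell min(4,0)=0. stock: 0 - 0 = 0. total_sold = 21
  Event 8 (return 7): 0 + 7 = 7
  Event 9 (restock 10): 7 + 10 = 17
  Event 10 (return 1): 17 + 1 = 18
  Event 11 (sale 24): sell min(24,18)=18. stock: 18 - 18 = 0. total_sold = 39
  Event 12 (return 4): 0 + 4 = 4
Final: stock = 4, total_sold = 39

First zero at event 3.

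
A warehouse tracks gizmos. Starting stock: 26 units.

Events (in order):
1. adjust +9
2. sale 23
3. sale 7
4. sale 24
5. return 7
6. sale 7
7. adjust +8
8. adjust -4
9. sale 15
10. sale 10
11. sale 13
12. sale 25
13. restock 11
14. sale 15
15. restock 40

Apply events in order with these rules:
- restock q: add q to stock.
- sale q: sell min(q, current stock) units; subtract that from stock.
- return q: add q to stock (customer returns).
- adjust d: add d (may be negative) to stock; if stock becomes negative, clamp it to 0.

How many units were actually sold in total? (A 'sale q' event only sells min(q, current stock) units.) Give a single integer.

Answer: 57

Derivation:
Processing events:
Start: stock = 26
  Event 1 (adjust +9): 26 + 9 = 35
  Event 2 (sale 23): sell min(23,35)=23. stock: 35 - 23 = 12. total_sold = 23
  Event 3 (sale 7): sell min(7,12)=7. stock: 12 - 7 = 5. total_sold = 30
  Event 4 (sale 24): sell min(24,5)=5. stock: 5 - 5 = 0. total_sold = 35
  Event 5 (return 7): 0 + 7 = 7
  Event 6 (sale 7): sell min(7,7)=7. stock: 7 - 7 = 0. total_sold = 42
  Event 7 (adjust +8): 0 + 8 = 8
  Event 8 (adjust -4): 8 + -4 = 4
  Event 9 (sale 15): sell min(15,4)=4. stock: 4 - 4 = 0. total_sold = 46
  Event 10 (sale 10): sell min(10,0)=0. stock: 0 - 0 = 0. total_sold = 46
  Event 11 (sale 13): sell min(13,0)=0. stock: 0 - 0 = 0. total_sold = 46
  Event 12 (sale 25): sell min(25,0)=0. stock: 0 - 0 = 0. total_sold = 46
  Event 13 (restock 11): 0 + 11 = 11
  Event 14 (sale 15): sell min(15,11)=11. stock: 11 - 11 = 0. total_sold = 57
  Event 15 (restock 40): 0 + 40 = 40
Final: stock = 40, total_sold = 57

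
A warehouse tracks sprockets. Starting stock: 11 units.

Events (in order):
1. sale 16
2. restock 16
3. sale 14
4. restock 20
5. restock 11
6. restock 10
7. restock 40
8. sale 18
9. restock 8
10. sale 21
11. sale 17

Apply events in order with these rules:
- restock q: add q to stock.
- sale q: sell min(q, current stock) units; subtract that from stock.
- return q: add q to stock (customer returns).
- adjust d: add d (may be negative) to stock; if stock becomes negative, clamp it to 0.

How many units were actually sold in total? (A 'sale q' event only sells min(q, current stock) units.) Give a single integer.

Answer: 81

Derivation:
Processing events:
Start: stock = 11
  Event 1 (sale 16): sell min(16,11)=11. stock: 11 - 11 = 0. total_sold = 11
  Event 2 (restock 16): 0 + 16 = 16
  Event 3 (sale 14): sell min(14,16)=14. stock: 16 - 14 = 2. total_sold = 25
  Event 4 (restock 20): 2 + 20 = 22
  Event 5 (restock 11): 22 + 11 = 33
  Event 6 (restock 10): 33 + 10 = 43
  Event 7 (restock 40): 43 + 40 = 83
  Event 8 (sale 18): sell min(18,83)=18. stock: 83 - 18 = 65. total_sold = 43
  Event 9 (restock 8): 65 + 8 = 73
  Event 10 (sale 21): sell min(21,73)=21. stock: 73 - 21 = 52. total_sold = 64
  Event 11 (sale 17): sell min(17,52)=17. stock: 52 - 17 = 35. total_sold = 81
Final: stock = 35, total_sold = 81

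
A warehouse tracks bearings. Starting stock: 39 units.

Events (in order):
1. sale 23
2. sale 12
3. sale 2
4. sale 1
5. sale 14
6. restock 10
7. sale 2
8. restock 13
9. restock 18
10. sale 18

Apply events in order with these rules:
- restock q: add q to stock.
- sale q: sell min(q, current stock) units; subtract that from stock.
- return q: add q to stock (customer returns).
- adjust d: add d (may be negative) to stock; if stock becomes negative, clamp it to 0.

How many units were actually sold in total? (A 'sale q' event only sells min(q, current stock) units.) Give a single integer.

Answer: 59

Derivation:
Processing events:
Start: stock = 39
  Event 1 (sale 23): sell min(23,39)=23. stock: 39 - 23 = 16. total_sold = 23
  Event 2 (sale 12): sell min(12,16)=12. stock: 16 - 12 = 4. total_sold = 35
  Event 3 (sale 2): sell min(2,4)=2. stock: 4 - 2 = 2. total_sold = 37
  Event 4 (sale 1): sell min(1,2)=1. stock: 2 - 1 = 1. total_sold = 38
  Event 5 (sale 14): sell min(14,1)=1. stock: 1 - 1 = 0. total_sold = 39
  Event 6 (restock 10): 0 + 10 = 10
  Event 7 (sale 2): sell min(2,10)=2. stock: 10 - 2 = 8. total_sold = 41
  Event 8 (restock 13): 8 + 13 = 21
  Event 9 (restock 18): 21 + 18 = 39
  Event 10 (sale 18): sell min(18,39)=18. stock: 39 - 18 = 21. total_sold = 59
Final: stock = 21, total_sold = 59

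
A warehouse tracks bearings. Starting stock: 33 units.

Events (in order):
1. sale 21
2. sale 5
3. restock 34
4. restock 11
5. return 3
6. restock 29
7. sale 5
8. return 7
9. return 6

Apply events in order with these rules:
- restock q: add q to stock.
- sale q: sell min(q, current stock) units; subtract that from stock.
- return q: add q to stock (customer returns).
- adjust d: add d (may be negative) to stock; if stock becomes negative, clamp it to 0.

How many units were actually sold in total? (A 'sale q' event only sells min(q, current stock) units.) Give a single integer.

Answer: 31

Derivation:
Processing events:
Start: stock = 33
  Event 1 (sale 21): sell min(21,33)=21. stock: 33 - 21 = 12. total_sold = 21
  Event 2 (sale 5): sell min(5,12)=5. stock: 12 - 5 = 7. total_sold = 26
  Event 3 (restock 34): 7 + 34 = 41
  Event 4 (restock 11): 41 + 11 = 52
  Event 5 (return 3): 52 + 3 = 55
  Event 6 (restock 29): 55 + 29 = 84
  Event 7 (sale 5): sell min(5,84)=5. stock: 84 - 5 = 79. total_sold = 31
  Event 8 (return 7): 79 + 7 = 86
  Event 9 (return 6): 86 + 6 = 92
Final: stock = 92, total_sold = 31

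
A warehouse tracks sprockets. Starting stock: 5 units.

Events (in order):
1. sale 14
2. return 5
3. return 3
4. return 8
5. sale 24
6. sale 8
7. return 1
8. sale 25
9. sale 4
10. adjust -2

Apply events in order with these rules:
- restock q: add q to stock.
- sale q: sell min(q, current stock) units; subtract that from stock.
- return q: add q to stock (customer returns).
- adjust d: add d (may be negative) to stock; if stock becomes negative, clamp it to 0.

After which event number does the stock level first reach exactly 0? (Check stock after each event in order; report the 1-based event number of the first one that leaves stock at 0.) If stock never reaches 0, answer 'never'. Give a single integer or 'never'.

Answer: 1

Derivation:
Processing events:
Start: stock = 5
  Event 1 (sale 14): sell min(14,5)=5. stock: 5 - 5 = 0. total_sold = 5
  Event 2 (return 5): 0 + 5 = 5
  Event 3 (return 3): 5 + 3 = 8
  Event 4 (return 8): 8 + 8 = 16
  Event 5 (sale 24): sell min(24,16)=16. stock: 16 - 16 = 0. total_sold = 21
  Event 6 (sale 8): sell min(8,0)=0. stock: 0 - 0 = 0. total_sold = 21
  Event 7 (return 1): 0 + 1 = 1
  Event 8 (sale 25): sell min(25,1)=1. stock: 1 - 1 = 0. total_sold = 22
  Event 9 (sale 4): sell min(4,0)=0. stock: 0 - 0 = 0. total_sold = 22
  Event 10 (adjust -2): 0 + -2 = 0 (clamped to 0)
Final: stock = 0, total_sold = 22

First zero at event 1.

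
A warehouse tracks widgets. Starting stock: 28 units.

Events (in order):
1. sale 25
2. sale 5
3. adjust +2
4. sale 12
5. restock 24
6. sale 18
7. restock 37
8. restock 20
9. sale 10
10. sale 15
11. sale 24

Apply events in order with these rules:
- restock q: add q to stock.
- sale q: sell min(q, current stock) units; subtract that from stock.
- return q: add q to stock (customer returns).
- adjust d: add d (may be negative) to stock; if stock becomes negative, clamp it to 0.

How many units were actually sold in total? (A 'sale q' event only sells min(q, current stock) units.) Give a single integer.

Answer: 97

Derivation:
Processing events:
Start: stock = 28
  Event 1 (sale 25): sell min(25,28)=25. stock: 28 - 25 = 3. total_sold = 25
  Event 2 (sale 5): sell min(5,3)=3. stock: 3 - 3 = 0. total_sold = 28
  Event 3 (adjust +2): 0 + 2 = 2
  Event 4 (sale 12): sell min(12,2)=2. stock: 2 - 2 = 0. total_sold = 30
  Event 5 (restock 24): 0 + 24 = 24
  Event 6 (sale 18): sell min(18,24)=18. stock: 24 - 18 = 6. total_sold = 48
  Event 7 (restock 37): 6 + 37 = 43
  Event 8 (restock 20): 43 + 20 = 63
  Event 9 (sale 10): sell min(10,63)=10. stock: 63 - 10 = 53. total_sold = 58
  Event 10 (sale 15): sell min(15,53)=15. stock: 53 - 15 = 38. total_sold = 73
  Event 11 (sale 24): sell min(24,38)=24. stock: 38 - 24 = 14. total_sold = 97
Final: stock = 14, total_sold = 97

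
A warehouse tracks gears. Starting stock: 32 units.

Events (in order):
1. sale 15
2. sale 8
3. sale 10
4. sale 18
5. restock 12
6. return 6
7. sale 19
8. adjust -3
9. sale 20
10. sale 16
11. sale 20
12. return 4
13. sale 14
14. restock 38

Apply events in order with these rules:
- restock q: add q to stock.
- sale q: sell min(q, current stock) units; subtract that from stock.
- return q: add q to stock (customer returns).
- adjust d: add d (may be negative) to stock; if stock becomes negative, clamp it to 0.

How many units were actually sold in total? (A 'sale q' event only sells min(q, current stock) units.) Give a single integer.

Processing events:
Start: stock = 32
  Event 1 (sale 15): sell min(15,32)=15. stock: 32 - 15 = 17. total_sold = 15
  Event 2 (sale 8): sell min(8,17)=8. stock: 17 - 8 = 9. total_sold = 23
  Event 3 (sale 10): sell min(10,9)=9. stock: 9 - 9 = 0. total_sold = 32
  Event 4 (sale 18): sell min(18,0)=0. stock: 0 - 0 = 0. total_sold = 32
  Event 5 (restock 12): 0 + 12 = 12
  Event 6 (return 6): 12 + 6 = 18
  Event 7 (sale 19): sell min(19,18)=18. stock: 18 - 18 = 0. total_sold = 50
  Event 8 (adjust -3): 0 + -3 = 0 (clamped to 0)
  Event 9 (sale 20): sell min(20,0)=0. stock: 0 - 0 = 0. total_sold = 50
  Event 10 (sale 16): sell min(16,0)=0. stock: 0 - 0 = 0. total_sold = 50
  Event 11 (sale 20): sell min(20,0)=0. stock: 0 - 0 = 0. total_sold = 50
  Event 12 (return 4): 0 + 4 = 4
  Event 13 (sale 14): sell min(14,4)=4. stock: 4 - 4 = 0. total_sold = 54
  Event 14 (restock 38): 0 + 38 = 38
Final: stock = 38, total_sold = 54

Answer: 54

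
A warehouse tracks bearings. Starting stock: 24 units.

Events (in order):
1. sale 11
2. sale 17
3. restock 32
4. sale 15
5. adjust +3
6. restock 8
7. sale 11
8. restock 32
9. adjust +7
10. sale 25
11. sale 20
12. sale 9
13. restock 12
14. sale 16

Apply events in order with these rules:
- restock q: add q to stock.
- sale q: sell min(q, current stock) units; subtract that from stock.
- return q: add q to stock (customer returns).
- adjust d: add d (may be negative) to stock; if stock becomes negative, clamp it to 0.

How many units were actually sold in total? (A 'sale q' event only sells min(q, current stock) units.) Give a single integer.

Answer: 118

Derivation:
Processing events:
Start: stock = 24
  Event 1 (sale 11): sell min(11,24)=11. stock: 24 - 11 = 13. total_sold = 11
  Event 2 (sale 17): sell min(17,13)=13. stock: 13 - 13 = 0. total_sold = 24
  Event 3 (restock 32): 0 + 32 = 32
  Event 4 (sale 15): sell min(15,32)=15. stock: 32 - 15 = 17. total_sold = 39
  Event 5 (adjust +3): 17 + 3 = 20
  Event 6 (restock 8): 20 + 8 = 28
  Event 7 (sale 11): sell min(11,28)=11. stock: 28 - 11 = 17. total_sold = 50
  Event 8 (restock 32): 17 + 32 = 49
  Event 9 (adjust +7): 49 + 7 = 56
  Event 10 (sale 25): sell min(25,56)=25. stock: 56 - 25 = 31. total_sold = 75
  Event 11 (sale 20): sell min(20,31)=20. stock: 31 - 20 = 11. total_sold = 95
  Event 12 (sale 9): sell min(9,11)=9. stock: 11 - 9 = 2. total_sold = 104
  Event 13 (restock 12): 2 + 12 = 14
  Event 14 (sale 16): sell min(16,14)=14. stock: 14 - 14 = 0. total_sold = 118
Final: stock = 0, total_sold = 118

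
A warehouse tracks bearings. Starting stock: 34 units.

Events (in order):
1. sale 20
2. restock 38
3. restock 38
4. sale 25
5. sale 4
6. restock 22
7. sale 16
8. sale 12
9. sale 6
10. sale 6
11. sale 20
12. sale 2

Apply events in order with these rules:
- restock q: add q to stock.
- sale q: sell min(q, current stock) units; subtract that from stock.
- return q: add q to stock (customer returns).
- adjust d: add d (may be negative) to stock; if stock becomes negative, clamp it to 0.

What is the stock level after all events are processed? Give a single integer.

Processing events:
Start: stock = 34
  Event 1 (sale 20): sell min(20,34)=20. stock: 34 - 20 = 14. total_sold = 20
  Event 2 (restock 38): 14 + 38 = 52
  Event 3 (restock 38): 52 + 38 = 90
  Event 4 (sale 25): sell min(25,90)=25. stock: 90 - 25 = 65. total_sold = 45
  Event 5 (sale 4): sell min(4,65)=4. stock: 65 - 4 = 61. total_sold = 49
  Event 6 (restock 22): 61 + 22 = 83
  Event 7 (sale 16): sell min(16,83)=16. stock: 83 - 16 = 67. total_sold = 65
  Event 8 (sale 12): sell min(12,67)=12. stock: 67 - 12 = 55. total_sold = 77
  Event 9 (sale 6): sell min(6,55)=6. stock: 55 - 6 = 49. total_sold = 83
  Event 10 (sale 6): sell min(6,49)=6. stock: 49 - 6 = 43. total_sold = 89
  Event 11 (sale 20): sell min(20,43)=20. stock: 43 - 20 = 23. total_sold = 109
  Event 12 (sale 2): sell min(2,23)=2. stock: 23 - 2 = 21. total_sold = 111
Final: stock = 21, total_sold = 111

Answer: 21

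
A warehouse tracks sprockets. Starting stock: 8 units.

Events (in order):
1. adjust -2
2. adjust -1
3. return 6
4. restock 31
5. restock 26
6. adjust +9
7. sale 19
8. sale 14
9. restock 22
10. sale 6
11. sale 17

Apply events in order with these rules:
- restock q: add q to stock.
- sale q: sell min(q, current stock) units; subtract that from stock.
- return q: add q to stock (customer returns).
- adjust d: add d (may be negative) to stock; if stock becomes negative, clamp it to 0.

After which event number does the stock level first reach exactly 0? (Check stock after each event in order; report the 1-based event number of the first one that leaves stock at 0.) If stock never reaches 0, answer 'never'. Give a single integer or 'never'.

Answer: never

Derivation:
Processing events:
Start: stock = 8
  Event 1 (adjust -2): 8 + -2 = 6
  Event 2 (adjust -1): 6 + -1 = 5
  Event 3 (return 6): 5 + 6 = 11
  Event 4 (restock 31): 11 + 31 = 42
  Event 5 (restock 26): 42 + 26 = 68
  Event 6 (adjust +9): 68 + 9 = 77
  Event 7 (sale 19): sell min(19,77)=19. stock: 77 - 19 = 58. total_sold = 19
  Event 8 (sale 14): sell min(14,58)=14. stock: 58 - 14 = 44. total_sold = 33
  Event 9 (restock 22): 44 + 22 = 66
  Event 10 (sale 6): sell min(6,66)=6. stock: 66 - 6 = 60. total_sold = 39
  Event 11 (sale 17): sell min(17,60)=17. stock: 60 - 17 = 43. total_sold = 56
Final: stock = 43, total_sold = 56

Stock never reaches 0.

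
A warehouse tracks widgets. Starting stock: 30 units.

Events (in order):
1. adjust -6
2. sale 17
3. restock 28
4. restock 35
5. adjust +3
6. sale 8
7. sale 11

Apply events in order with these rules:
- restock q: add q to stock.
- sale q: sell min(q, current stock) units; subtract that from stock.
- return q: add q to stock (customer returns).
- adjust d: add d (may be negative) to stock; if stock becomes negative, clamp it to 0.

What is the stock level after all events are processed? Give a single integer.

Processing events:
Start: stock = 30
  Event 1 (adjust -6): 30 + -6 = 24
  Event 2 (sale 17): sell min(17,24)=17. stock: 24 - 17 = 7. total_sold = 17
  Event 3 (restock 28): 7 + 28 = 35
  Event 4 (restock 35): 35 + 35 = 70
  Event 5 (adjust +3): 70 + 3 = 73
  Event 6 (sale 8): sell min(8,73)=8. stock: 73 - 8 = 65. total_sold = 25
  Event 7 (sale 11): sell min(11,65)=11. stock: 65 - 11 = 54. total_sold = 36
Final: stock = 54, total_sold = 36

Answer: 54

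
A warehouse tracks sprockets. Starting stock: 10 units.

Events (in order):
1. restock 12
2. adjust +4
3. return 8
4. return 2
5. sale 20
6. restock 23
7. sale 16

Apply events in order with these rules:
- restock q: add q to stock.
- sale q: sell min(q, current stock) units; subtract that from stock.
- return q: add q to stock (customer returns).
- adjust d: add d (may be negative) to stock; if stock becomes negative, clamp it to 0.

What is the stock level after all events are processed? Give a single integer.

Processing events:
Start: stock = 10
  Event 1 (restock 12): 10 + 12 = 22
  Event 2 (adjust +4): 22 + 4 = 26
  Event 3 (return 8): 26 + 8 = 34
  Event 4 (return 2): 34 + 2 = 36
  Event 5 (sale 20): sell min(20,36)=20. stock: 36 - 20 = 16. total_sold = 20
  Event 6 (restock 23): 16 + 23 = 39
  Event 7 (sale 16): sell min(16,39)=16. stock: 39 - 16 = 23. total_sold = 36
Final: stock = 23, total_sold = 36

Answer: 23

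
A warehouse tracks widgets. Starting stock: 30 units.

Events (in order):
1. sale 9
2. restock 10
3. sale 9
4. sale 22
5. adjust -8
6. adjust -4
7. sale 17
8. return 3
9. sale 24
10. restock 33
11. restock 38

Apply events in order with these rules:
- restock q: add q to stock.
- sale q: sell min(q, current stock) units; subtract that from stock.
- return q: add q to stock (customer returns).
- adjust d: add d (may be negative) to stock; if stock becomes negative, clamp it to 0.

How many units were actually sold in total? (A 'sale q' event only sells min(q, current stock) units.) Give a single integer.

Answer: 43

Derivation:
Processing events:
Start: stock = 30
  Event 1 (sale 9): sell min(9,30)=9. stock: 30 - 9 = 21. total_sold = 9
  Event 2 (restock 10): 21 + 10 = 31
  Event 3 (sale 9): sell min(9,31)=9. stock: 31 - 9 = 22. total_sold = 18
  Event 4 (sale 22): sell min(22,22)=22. stock: 22 - 22 = 0. total_sold = 40
  Event 5 (adjust -8): 0 + -8 = 0 (clamped to 0)
  Event 6 (adjust -4): 0 + -4 = 0 (clamped to 0)
  Event 7 (sale 17): sell min(17,0)=0. stock: 0 - 0 = 0. total_sold = 40
  Event 8 (return 3): 0 + 3 = 3
  Event 9 (sale 24): sell min(24,3)=3. stock: 3 - 3 = 0. total_sold = 43
  Event 10 (restock 33): 0 + 33 = 33
  Event 11 (restock 38): 33 + 38 = 71
Final: stock = 71, total_sold = 43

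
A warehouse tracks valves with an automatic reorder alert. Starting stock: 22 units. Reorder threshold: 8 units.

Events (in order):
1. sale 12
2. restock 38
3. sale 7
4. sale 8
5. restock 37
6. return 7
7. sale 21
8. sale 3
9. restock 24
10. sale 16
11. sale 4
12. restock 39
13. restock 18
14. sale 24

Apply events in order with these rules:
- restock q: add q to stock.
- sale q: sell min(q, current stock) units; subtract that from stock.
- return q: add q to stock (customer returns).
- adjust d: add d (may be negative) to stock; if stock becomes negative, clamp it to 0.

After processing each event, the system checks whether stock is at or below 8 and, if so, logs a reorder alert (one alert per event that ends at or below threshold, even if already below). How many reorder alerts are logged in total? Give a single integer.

Answer: 0

Derivation:
Processing events:
Start: stock = 22
  Event 1 (sale 12): sell min(12,22)=12. stock: 22 - 12 = 10. total_sold = 12
  Event 2 (restock 38): 10 + 38 = 48
  Event 3 (sale 7): sell min(7,48)=7. stock: 48 - 7 = 41. total_sold = 19
  Event 4 (sale 8): sell min(8,41)=8. stock: 41 - 8 = 33. total_sold = 27
  Event 5 (restock 37): 33 + 37 = 70
  Event 6 (return 7): 70 + 7 = 77
  Event 7 (sale 21): sell min(21,77)=21. stock: 77 - 21 = 56. total_sold = 48
  Event 8 (sale 3): sell min(3,56)=3. stock: 56 - 3 = 53. total_sold = 51
  Event 9 (restock 24): 53 + 24 = 77
  Event 10 (sale 16): sell min(16,77)=16. stock: 77 - 16 = 61. total_sold = 67
  Event 11 (sale 4): sell min(4,61)=4. stock: 61 - 4 = 57. total_sold = 71
  Event 12 (restock 39): 57 + 39 = 96
  Event 13 (restock 18): 96 + 18 = 114
  Event 14 (sale 24): sell min(24,114)=24. stock: 114 - 24 = 90. total_sold = 95
Final: stock = 90, total_sold = 95

Checking against threshold 8:
  After event 1: stock=10 > 8
  After event 2: stock=48 > 8
  After event 3: stock=41 > 8
  After event 4: stock=33 > 8
  After event 5: stock=70 > 8
  After event 6: stock=77 > 8
  After event 7: stock=56 > 8
  After event 8: stock=53 > 8
  After event 9: stock=77 > 8
  After event 10: stock=61 > 8
  After event 11: stock=57 > 8
  After event 12: stock=96 > 8
  After event 13: stock=114 > 8
  After event 14: stock=90 > 8
Alert events: []. Count = 0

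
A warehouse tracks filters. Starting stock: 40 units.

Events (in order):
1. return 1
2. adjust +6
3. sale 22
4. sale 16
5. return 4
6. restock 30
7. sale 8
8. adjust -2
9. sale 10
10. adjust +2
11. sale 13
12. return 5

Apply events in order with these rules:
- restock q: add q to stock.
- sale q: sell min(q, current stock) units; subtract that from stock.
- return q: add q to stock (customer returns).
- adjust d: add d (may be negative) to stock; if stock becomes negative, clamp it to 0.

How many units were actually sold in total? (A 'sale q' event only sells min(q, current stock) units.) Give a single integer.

Answer: 69

Derivation:
Processing events:
Start: stock = 40
  Event 1 (return 1): 40 + 1 = 41
  Event 2 (adjust +6): 41 + 6 = 47
  Event 3 (sale 22): sell min(22,47)=22. stock: 47 - 22 = 25. total_sold = 22
  Event 4 (sale 16): sell min(16,25)=16. stock: 25 - 16 = 9. total_sold = 38
  Event 5 (return 4): 9 + 4 = 13
  Event 6 (restock 30): 13 + 30 = 43
  Event 7 (sale 8): sell min(8,43)=8. stock: 43 - 8 = 35. total_sold = 46
  Event 8 (adjust -2): 35 + -2 = 33
  Event 9 (sale 10): sell min(10,33)=10. stock: 33 - 10 = 23. total_sold = 56
  Event 10 (adjust +2): 23 + 2 = 25
  Event 11 (sale 13): sell min(13,25)=13. stock: 25 - 13 = 12. total_sold = 69
  Event 12 (return 5): 12 + 5 = 17
Final: stock = 17, total_sold = 69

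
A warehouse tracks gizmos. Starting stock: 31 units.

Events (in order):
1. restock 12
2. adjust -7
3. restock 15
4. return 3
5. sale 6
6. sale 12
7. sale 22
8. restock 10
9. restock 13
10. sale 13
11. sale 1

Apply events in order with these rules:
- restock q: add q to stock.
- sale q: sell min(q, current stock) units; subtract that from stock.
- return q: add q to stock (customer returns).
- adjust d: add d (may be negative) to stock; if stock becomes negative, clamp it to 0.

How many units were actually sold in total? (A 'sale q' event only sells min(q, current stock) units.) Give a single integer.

Processing events:
Start: stock = 31
  Event 1 (restock 12): 31 + 12 = 43
  Event 2 (adjust -7): 43 + -7 = 36
  Event 3 (restock 15): 36 + 15 = 51
  Event 4 (return 3): 51 + 3 = 54
  Event 5 (sale 6): sell min(6,54)=6. stock: 54 - 6 = 48. total_sold = 6
  Event 6 (sale 12): sell min(12,48)=12. stock: 48 - 12 = 36. total_sold = 18
  Event 7 (sale 22): sell min(22,36)=22. stock: 36 - 22 = 14. total_sold = 40
  Event 8 (restock 10): 14 + 10 = 24
  Event 9 (restock 13): 24 + 13 = 37
  Event 10 (sale 13): sell min(13,37)=13. stock: 37 - 13 = 24. total_sold = 53
  Event 11 (sale 1): sell min(1,24)=1. stock: 24 - 1 = 23. total_sold = 54
Final: stock = 23, total_sold = 54

Answer: 54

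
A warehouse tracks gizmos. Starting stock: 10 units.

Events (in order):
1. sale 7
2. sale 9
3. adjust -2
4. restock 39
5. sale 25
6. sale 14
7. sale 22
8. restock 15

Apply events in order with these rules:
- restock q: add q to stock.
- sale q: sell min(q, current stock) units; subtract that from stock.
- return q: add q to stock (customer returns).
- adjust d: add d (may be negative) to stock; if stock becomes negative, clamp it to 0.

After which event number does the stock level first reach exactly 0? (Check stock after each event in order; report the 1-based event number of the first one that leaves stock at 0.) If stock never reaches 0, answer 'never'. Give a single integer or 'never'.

Answer: 2

Derivation:
Processing events:
Start: stock = 10
  Event 1 (sale 7): sell min(7,10)=7. stock: 10 - 7 = 3. total_sold = 7
  Event 2 (sale 9): sell min(9,3)=3. stock: 3 - 3 = 0. total_sold = 10
  Event 3 (adjust -2): 0 + -2 = 0 (clamped to 0)
  Event 4 (restock 39): 0 + 39 = 39
  Event 5 (sale 25): sell min(25,39)=25. stock: 39 - 25 = 14. total_sold = 35
  Event 6 (sale 14): sell min(14,14)=14. stock: 14 - 14 = 0. total_sold = 49
  Event 7 (sale 22): sell min(22,0)=0. stock: 0 - 0 = 0. total_sold = 49
  Event 8 (restock 15): 0 + 15 = 15
Final: stock = 15, total_sold = 49

First zero at event 2.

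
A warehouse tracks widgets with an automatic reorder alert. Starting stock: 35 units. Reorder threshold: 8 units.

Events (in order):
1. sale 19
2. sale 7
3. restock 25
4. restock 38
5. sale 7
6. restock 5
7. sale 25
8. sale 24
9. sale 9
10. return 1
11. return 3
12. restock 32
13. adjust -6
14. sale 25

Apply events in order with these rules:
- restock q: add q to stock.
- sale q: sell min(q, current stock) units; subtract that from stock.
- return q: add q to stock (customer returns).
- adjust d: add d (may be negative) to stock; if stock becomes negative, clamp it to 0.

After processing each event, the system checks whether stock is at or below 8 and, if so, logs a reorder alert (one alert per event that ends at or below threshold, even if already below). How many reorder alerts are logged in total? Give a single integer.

Processing events:
Start: stock = 35
  Event 1 (sale 19): sell min(19,35)=19. stock: 35 - 19 = 16. total_sold = 19
  Event 2 (sale 7): sell min(7,16)=7. stock: 16 - 7 = 9. total_sold = 26
  Event 3 (restock 25): 9 + 25 = 34
  Event 4 (restock 38): 34 + 38 = 72
  Event 5 (sale 7): sell min(7,72)=7. stock: 72 - 7 = 65. total_sold = 33
  Event 6 (restock 5): 65 + 5 = 70
  Event 7 (sale 25): sell min(25,70)=25. stock: 70 - 25 = 45. total_sold = 58
  Event 8 (sale 24): sell min(24,45)=24. stock: 45 - 24 = 21. total_sold = 82
  Event 9 (sale 9): sell min(9,21)=9. stock: 21 - 9 = 12. total_sold = 91
  Event 10 (return 1): 12 + 1 = 13
  Event 11 (return 3): 13 + 3 = 16
  Event 12 (restock 32): 16 + 32 = 48
  Event 13 (adjust -6): 48 + -6 = 42
  Event 14 (sale 25): sell min(25,42)=25. stock: 42 - 25 = 17. total_sold = 116
Final: stock = 17, total_sold = 116

Checking against threshold 8:
  After event 1: stock=16 > 8
  After event 2: stock=9 > 8
  After event 3: stock=34 > 8
  After event 4: stock=72 > 8
  After event 5: stock=65 > 8
  After event 6: stock=70 > 8
  After event 7: stock=45 > 8
  After event 8: stock=21 > 8
  After event 9: stock=12 > 8
  After event 10: stock=13 > 8
  After event 11: stock=16 > 8
  After event 12: stock=48 > 8
  After event 13: stock=42 > 8
  After event 14: stock=17 > 8
Alert events: []. Count = 0

Answer: 0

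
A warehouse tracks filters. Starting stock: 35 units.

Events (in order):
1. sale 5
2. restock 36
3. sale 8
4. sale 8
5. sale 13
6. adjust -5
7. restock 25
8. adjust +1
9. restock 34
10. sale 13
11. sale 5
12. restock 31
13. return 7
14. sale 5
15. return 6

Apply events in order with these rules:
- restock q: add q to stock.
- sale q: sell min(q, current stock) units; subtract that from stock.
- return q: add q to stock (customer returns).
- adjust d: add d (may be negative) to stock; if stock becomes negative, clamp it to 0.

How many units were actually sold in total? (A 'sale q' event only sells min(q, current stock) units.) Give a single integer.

Answer: 57

Derivation:
Processing events:
Start: stock = 35
  Event 1 (sale 5): sell min(5,35)=5. stock: 35 - 5 = 30. total_sold = 5
  Event 2 (restock 36): 30 + 36 = 66
  Event 3 (sale 8): sell min(8,66)=8. stock: 66 - 8 = 58. total_sold = 13
  Event 4 (sale 8): sell min(8,58)=8. stock: 58 - 8 = 50. total_sold = 21
  Event 5 (sale 13): sell min(13,50)=13. stock: 50 - 13 = 37. total_sold = 34
  Event 6 (adjust -5): 37 + -5 = 32
  Event 7 (restock 25): 32 + 25 = 57
  Event 8 (adjust +1): 57 + 1 = 58
  Event 9 (restock 34): 58 + 34 = 92
  Event 10 (sale 13): sell min(13,92)=13. stock: 92 - 13 = 79. total_sold = 47
  Event 11 (sale 5): sell min(5,79)=5. stock: 79 - 5 = 74. total_sold = 52
  Event 12 (restock 31): 74 + 31 = 105
  Event 13 (return 7): 105 + 7 = 112
  Event 14 (sale 5): sell min(5,112)=5. stock: 112 - 5 = 107. total_sold = 57
  Event 15 (return 6): 107 + 6 = 113
Final: stock = 113, total_sold = 57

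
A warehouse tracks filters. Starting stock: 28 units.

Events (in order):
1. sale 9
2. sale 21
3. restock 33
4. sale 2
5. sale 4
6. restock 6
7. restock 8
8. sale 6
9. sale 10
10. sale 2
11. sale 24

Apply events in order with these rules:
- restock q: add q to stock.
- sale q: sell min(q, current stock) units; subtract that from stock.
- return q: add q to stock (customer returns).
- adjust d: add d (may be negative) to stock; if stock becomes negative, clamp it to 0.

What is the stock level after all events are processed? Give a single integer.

Answer: 0

Derivation:
Processing events:
Start: stock = 28
  Event 1 (sale 9): sell min(9,28)=9. stock: 28 - 9 = 19. total_sold = 9
  Event 2 (sale 21): sell min(21,19)=19. stock: 19 - 19 = 0. total_sold = 28
  Event 3 (restock 33): 0 + 33 = 33
  Event 4 (sale 2): sell min(2,33)=2. stock: 33 - 2 = 31. total_sold = 30
  Event 5 (sale 4): sell min(4,31)=4. stock: 31 - 4 = 27. total_sold = 34
  Event 6 (restock 6): 27 + 6 = 33
  Event 7 (restock 8): 33 + 8 = 41
  Event 8 (sale 6): sell min(6,41)=6. stock: 41 - 6 = 35. total_sold = 40
  Event 9 (sale 10): sell min(10,35)=10. stock: 35 - 10 = 25. total_sold = 50
  Event 10 (sale 2): sell min(2,25)=2. stock: 25 - 2 = 23. total_sold = 52
  Event 11 (sale 24): sell min(24,23)=23. stock: 23 - 23 = 0. total_sold = 75
Final: stock = 0, total_sold = 75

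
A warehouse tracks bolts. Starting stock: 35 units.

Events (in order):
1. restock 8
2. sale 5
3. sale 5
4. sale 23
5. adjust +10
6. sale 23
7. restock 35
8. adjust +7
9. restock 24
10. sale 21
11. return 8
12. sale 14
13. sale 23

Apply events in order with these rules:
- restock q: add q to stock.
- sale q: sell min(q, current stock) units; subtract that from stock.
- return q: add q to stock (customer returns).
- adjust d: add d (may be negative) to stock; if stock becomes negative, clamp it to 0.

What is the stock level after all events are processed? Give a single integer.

Answer: 16

Derivation:
Processing events:
Start: stock = 35
  Event 1 (restock 8): 35 + 8 = 43
  Event 2 (sale 5): sell min(5,43)=5. stock: 43 - 5 = 38. total_sold = 5
  Event 3 (sale 5): sell min(5,38)=5. stock: 38 - 5 = 33. total_sold = 10
  Event 4 (sale 23): sell min(23,33)=23. stock: 33 - 23 = 10. total_sold = 33
  Event 5 (adjust +10): 10 + 10 = 20
  Event 6 (sale 23): sell min(23,20)=20. stock: 20 - 20 = 0. total_sold = 53
  Event 7 (restock 35): 0 + 35 = 35
  Event 8 (adjust +7): 35 + 7 = 42
  Event 9 (restock 24): 42 + 24 = 66
  Event 10 (sale 21): sell min(21,66)=21. stock: 66 - 21 = 45. total_sold = 74
  Event 11 (return 8): 45 + 8 = 53
  Event 12 (sale 14): sell min(14,53)=14. stock: 53 - 14 = 39. total_sold = 88
  Event 13 (sale 23): sell min(23,39)=23. stock: 39 - 23 = 16. total_sold = 111
Final: stock = 16, total_sold = 111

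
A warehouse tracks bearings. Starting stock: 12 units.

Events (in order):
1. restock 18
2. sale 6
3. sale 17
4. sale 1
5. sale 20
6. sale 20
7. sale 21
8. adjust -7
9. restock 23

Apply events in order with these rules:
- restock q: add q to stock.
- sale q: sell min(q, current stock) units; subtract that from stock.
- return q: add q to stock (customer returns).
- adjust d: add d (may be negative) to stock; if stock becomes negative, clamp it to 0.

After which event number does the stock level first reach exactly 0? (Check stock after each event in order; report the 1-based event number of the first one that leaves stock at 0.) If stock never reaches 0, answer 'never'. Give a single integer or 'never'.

Answer: 5

Derivation:
Processing events:
Start: stock = 12
  Event 1 (restock 18): 12 + 18 = 30
  Event 2 (sale 6): sell min(6,30)=6. stock: 30 - 6 = 24. total_sold = 6
  Event 3 (sale 17): sell min(17,24)=17. stock: 24 - 17 = 7. total_sold = 23
  Event 4 (sale 1): sell min(1,7)=1. stock: 7 - 1 = 6. total_sold = 24
  Event 5 (sale 20): sell min(20,6)=6. stock: 6 - 6 = 0. total_sold = 30
  Event 6 (sale 20): sell min(20,0)=0. stock: 0 - 0 = 0. total_sold = 30
  Event 7 (sale 21): sell min(21,0)=0. stock: 0 - 0 = 0. total_sold = 30
  Event 8 (adjust -7): 0 + -7 = 0 (clamped to 0)
  Event 9 (restock 23): 0 + 23 = 23
Final: stock = 23, total_sold = 30

First zero at event 5.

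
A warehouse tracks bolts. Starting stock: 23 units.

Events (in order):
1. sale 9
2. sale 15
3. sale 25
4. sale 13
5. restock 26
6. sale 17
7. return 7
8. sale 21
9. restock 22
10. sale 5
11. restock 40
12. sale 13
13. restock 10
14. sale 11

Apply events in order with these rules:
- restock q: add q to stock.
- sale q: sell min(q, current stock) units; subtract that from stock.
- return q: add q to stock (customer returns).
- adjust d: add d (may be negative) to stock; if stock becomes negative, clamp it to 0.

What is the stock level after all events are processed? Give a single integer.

Processing events:
Start: stock = 23
  Event 1 (sale 9): sell min(9,23)=9. stock: 23 - 9 = 14. total_sold = 9
  Event 2 (sale 15): sell min(15,14)=14. stock: 14 - 14 = 0. total_sold = 23
  Event 3 (sale 25): sell min(25,0)=0. stock: 0 - 0 = 0. total_sold = 23
  Event 4 (sale 13): sell min(13,0)=0. stock: 0 - 0 = 0. total_sold = 23
  Event 5 (restock 26): 0 + 26 = 26
  Event 6 (sale 17): sell min(17,26)=17. stock: 26 - 17 = 9. total_sold = 40
  Event 7 (return 7): 9 + 7 = 16
  Event 8 (sale 21): sell min(21,16)=16. stock: 16 - 16 = 0. total_sold = 56
  Event 9 (restock 22): 0 + 22 = 22
  Event 10 (sale 5): sell min(5,22)=5. stock: 22 - 5 = 17. total_sold = 61
  Event 11 (restock 40): 17 + 40 = 57
  Event 12 (sale 13): sell min(13,57)=13. stock: 57 - 13 = 44. total_sold = 74
  Event 13 (restock 10): 44 + 10 = 54
  Event 14 (sale 11): sell min(11,54)=11. stock: 54 - 11 = 43. total_sold = 85
Final: stock = 43, total_sold = 85

Answer: 43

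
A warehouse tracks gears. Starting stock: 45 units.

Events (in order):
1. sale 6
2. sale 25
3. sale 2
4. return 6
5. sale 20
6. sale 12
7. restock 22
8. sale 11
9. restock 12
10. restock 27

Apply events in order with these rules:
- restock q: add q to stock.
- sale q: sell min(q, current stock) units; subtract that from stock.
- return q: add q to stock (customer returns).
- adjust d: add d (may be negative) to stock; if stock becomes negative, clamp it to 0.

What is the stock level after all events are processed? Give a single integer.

Answer: 50

Derivation:
Processing events:
Start: stock = 45
  Event 1 (sale 6): sell min(6,45)=6. stock: 45 - 6 = 39. total_sold = 6
  Event 2 (sale 25): sell min(25,39)=25. stock: 39 - 25 = 14. total_sold = 31
  Event 3 (sale 2): sell min(2,14)=2. stock: 14 - 2 = 12. total_sold = 33
  Event 4 (return 6): 12 + 6 = 18
  Event 5 (sale 20): sell min(20,18)=18. stock: 18 - 18 = 0. total_sold = 51
  Event 6 (sale 12): sell min(12,0)=0. stock: 0 - 0 = 0. total_sold = 51
  Event 7 (restock 22): 0 + 22 = 22
  Event 8 (sale 11): sell min(11,22)=11. stock: 22 - 11 = 11. total_sold = 62
  Event 9 (restock 12): 11 + 12 = 23
  Event 10 (restock 27): 23 + 27 = 50
Final: stock = 50, total_sold = 62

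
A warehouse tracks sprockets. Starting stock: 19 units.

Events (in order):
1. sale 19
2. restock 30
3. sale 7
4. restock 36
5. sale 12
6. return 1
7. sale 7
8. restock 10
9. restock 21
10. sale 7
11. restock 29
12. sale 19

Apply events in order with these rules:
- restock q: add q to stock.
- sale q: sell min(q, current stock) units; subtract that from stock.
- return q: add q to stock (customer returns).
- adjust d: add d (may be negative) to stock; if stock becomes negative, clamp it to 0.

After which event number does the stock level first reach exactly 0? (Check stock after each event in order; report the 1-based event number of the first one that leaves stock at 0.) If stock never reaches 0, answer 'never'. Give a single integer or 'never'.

Answer: 1

Derivation:
Processing events:
Start: stock = 19
  Event 1 (sale 19): sell min(19,19)=19. stock: 19 - 19 = 0. total_sold = 19
  Event 2 (restock 30): 0 + 30 = 30
  Event 3 (sale 7): sell min(7,30)=7. stock: 30 - 7 = 23. total_sold = 26
  Event 4 (restock 36): 23 + 36 = 59
  Event 5 (sale 12): sell min(12,59)=12. stock: 59 - 12 = 47. total_sold = 38
  Event 6 (return 1): 47 + 1 = 48
  Event 7 (sale 7): sell min(7,48)=7. stock: 48 - 7 = 41. total_sold = 45
  Event 8 (restock 10): 41 + 10 = 51
  Event 9 (restock 21): 51 + 21 = 72
  Event 10 (sale 7): sell min(7,72)=7. stock: 72 - 7 = 65. total_sold = 52
  Event 11 (restock 29): 65 + 29 = 94
  Event 12 (sale 19): sell min(19,94)=19. stock: 94 - 19 = 75. total_sold = 71
Final: stock = 75, total_sold = 71

First zero at event 1.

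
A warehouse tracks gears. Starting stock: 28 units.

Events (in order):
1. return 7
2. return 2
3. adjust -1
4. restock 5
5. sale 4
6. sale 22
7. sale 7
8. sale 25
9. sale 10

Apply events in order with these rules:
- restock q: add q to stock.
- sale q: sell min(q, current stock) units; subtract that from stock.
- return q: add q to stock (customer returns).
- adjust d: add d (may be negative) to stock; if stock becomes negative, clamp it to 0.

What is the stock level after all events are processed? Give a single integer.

Answer: 0

Derivation:
Processing events:
Start: stock = 28
  Event 1 (return 7): 28 + 7 = 35
  Event 2 (return 2): 35 + 2 = 37
  Event 3 (adjust -1): 37 + -1 = 36
  Event 4 (restock 5): 36 + 5 = 41
  Event 5 (sale 4): sell min(4,41)=4. stock: 41 - 4 = 37. total_sold = 4
  Event 6 (sale 22): sell min(22,37)=22. stock: 37 - 22 = 15. total_sold = 26
  Event 7 (sale 7): sell min(7,15)=7. stock: 15 - 7 = 8. total_sold = 33
  Event 8 (sale 25): sell min(25,8)=8. stock: 8 - 8 = 0. total_sold = 41
  Event 9 (sale 10): sell min(10,0)=0. stock: 0 - 0 = 0. total_sold = 41
Final: stock = 0, total_sold = 41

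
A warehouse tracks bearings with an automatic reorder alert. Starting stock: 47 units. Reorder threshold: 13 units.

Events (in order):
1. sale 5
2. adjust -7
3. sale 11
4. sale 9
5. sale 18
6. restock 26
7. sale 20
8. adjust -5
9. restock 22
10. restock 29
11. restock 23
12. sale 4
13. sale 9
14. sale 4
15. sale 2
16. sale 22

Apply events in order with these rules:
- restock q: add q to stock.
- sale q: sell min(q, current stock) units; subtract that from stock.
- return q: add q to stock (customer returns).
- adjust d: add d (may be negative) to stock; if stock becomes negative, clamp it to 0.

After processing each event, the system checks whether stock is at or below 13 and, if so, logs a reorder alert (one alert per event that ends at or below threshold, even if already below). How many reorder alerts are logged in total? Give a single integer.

Processing events:
Start: stock = 47
  Event 1 (sale 5): sell min(5,47)=5. stock: 47 - 5 = 42. total_sold = 5
  Event 2 (adjust -7): 42 + -7 = 35
  Event 3 (sale 11): sell min(11,35)=11. stock: 35 - 11 = 24. total_sold = 16
  Event 4 (sale 9): sell min(9,24)=9. stock: 24 - 9 = 15. total_sold = 25
  Event 5 (sale 18): sell min(18,15)=15. stock: 15 - 15 = 0. total_sold = 40
  Event 6 (restock 26): 0 + 26 = 26
  Event 7 (sale 20): sell min(20,26)=20. stock: 26 - 20 = 6. total_sold = 60
  Event 8 (adjust -5): 6 + -5 = 1
  Event 9 (restock 22): 1 + 22 = 23
  Event 10 (restock 29): 23 + 29 = 52
  Event 11 (restock 23): 52 + 23 = 75
  Event 12 (sale 4): sell min(4,75)=4. stock: 75 - 4 = 71. total_sold = 64
  Event 13 (sale 9): sell min(9,71)=9. stock: 71 - 9 = 62. total_sold = 73
  Event 14 (sale 4): sell min(4,62)=4. stock: 62 - 4 = 58. total_sold = 77
  Event 15 (sale 2): sell min(2,58)=2. stock: 58 - 2 = 56. total_sold = 79
  Event 16 (sale 22): sell min(22,56)=22. stock: 56 - 22 = 34. total_sold = 101
Final: stock = 34, total_sold = 101

Checking against threshold 13:
  After event 1: stock=42 > 13
  After event 2: stock=35 > 13
  After event 3: stock=24 > 13
  After event 4: stock=15 > 13
  After event 5: stock=0 <= 13 -> ALERT
  After event 6: stock=26 > 13
  After event 7: stock=6 <= 13 -> ALERT
  After event 8: stock=1 <= 13 -> ALERT
  After event 9: stock=23 > 13
  After event 10: stock=52 > 13
  After event 11: stock=75 > 13
  After event 12: stock=71 > 13
  After event 13: stock=62 > 13
  After event 14: stock=58 > 13
  After event 15: stock=56 > 13
  After event 16: stock=34 > 13
Alert events: [5, 7, 8]. Count = 3

Answer: 3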